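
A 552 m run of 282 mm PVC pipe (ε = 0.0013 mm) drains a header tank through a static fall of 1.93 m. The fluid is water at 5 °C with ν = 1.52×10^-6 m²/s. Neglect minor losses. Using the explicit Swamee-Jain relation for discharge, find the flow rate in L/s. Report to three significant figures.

Q ≈ 69.6 L/s

Swamee-Jain (Type II): Q = -0.965·√(gD⁵h_f/L)·ln[ε/(3.7D) + √(3.17ν²L/(gD³h_f))]
√(gD⁵h_f/L) = √(9.81·0.282⁵·1.93/552) = 0.007821
ε/(3.7D) = 1.25×10^-6; √(3.17ν²L/(gD³h_f)) = 9.76×10^-5
Q = -0.965·0.007821·ln(9.882×10^-5) = 0.06960 m³/s
Check: V = 1.11 m/s, Re = 2.07×10^5, f = 0.01548, h_f = 1.92 m ≈ 1.93 m ✓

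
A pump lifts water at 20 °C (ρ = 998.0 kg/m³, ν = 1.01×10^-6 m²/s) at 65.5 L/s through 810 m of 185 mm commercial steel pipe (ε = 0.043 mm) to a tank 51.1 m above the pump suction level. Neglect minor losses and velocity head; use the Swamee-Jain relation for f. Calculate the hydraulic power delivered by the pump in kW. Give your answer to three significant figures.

V = 4Q/(πD²) = 2.437 m/s; Re = 4.46×10^5; ε/D = 2.32×10^-4; f = 0.01596
h_f = f(L/D)V²/2g = 21.14 m
Total head H = z + h_f = 51.1 + 21.14 = 72.24 m
P_hyd = ρgQH = 998.0·9.81·0.0655·72.24 = 46.33 kW

P_hyd ≈ 46.3 kW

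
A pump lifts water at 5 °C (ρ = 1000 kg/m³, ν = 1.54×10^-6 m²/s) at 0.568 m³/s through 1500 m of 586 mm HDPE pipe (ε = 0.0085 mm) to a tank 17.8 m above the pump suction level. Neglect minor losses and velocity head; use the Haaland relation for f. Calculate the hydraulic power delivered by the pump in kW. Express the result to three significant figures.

P_hyd ≈ 139 kW

V = 4Q/(πD²) = 2.106 m/s; Re = 8.01×10^5; ε/D = 1.45×10^-5; f = 0.01226
h_f = f(L/D)V²/2g = 7.094 m
Total head H = z + h_f = 17.8 + 7.094 = 24.89 m
P_hyd = ρgQH = 1000·9.81·0.568·24.89 = 138.7 kW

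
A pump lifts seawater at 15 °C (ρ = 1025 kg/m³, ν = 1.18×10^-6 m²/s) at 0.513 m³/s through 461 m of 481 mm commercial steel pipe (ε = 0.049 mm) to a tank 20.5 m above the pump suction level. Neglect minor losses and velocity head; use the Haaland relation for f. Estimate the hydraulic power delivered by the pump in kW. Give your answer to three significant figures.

V = 4Q/(πD²) = 2.823 m/s; Re = 1.15×10^6; ε/D = 1.02×10^-4; f = 0.01321
h_f = f(L/D)V²/2g = 5.143 m
Total head H = z + h_f = 20.5 + 5.143 = 25.64 m
P_hyd = ρgQH = 1025·9.81·0.513·25.64 = 132.3 kW

P_hyd ≈ 132 kW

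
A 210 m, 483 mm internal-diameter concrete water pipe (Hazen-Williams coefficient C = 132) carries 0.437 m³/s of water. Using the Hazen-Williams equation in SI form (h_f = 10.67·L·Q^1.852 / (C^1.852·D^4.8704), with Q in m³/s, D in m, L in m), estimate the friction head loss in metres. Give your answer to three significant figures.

h_f = 10.67·210·0.437^1.852 / (132^1.852·0.483^4.8704) = 1.980 m

h_f ≈ 1.98 m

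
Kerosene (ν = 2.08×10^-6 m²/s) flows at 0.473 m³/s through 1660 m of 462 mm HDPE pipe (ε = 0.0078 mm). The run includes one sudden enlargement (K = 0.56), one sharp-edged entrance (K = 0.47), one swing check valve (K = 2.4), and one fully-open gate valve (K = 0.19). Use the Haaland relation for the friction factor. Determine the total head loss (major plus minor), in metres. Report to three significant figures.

V = 4Q/(πD²) = 2.822 m/s; V²/2g = 0.4058 m
Re = 6.27×10^5, ε/D = 1.69×10^-5 → f = 0.01278 (Haaland)
Major: h_f = f(L/D)·V²/2g = 0.01278·3593·0.4058 = 18.63 m
Minor: ΣK = 3.62; h_m = ΣK·V²/2g = 1.469 m
Total H_L = 18.63 + 1.469 = 20.10 m

H_L ≈ 20.1 m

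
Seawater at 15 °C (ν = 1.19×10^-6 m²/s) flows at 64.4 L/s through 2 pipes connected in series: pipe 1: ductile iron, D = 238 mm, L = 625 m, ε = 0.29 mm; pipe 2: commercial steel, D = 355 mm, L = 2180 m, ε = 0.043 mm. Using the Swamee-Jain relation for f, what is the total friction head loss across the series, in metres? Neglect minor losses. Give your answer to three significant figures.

Pipe 1: V = 1.448 m/s, Re = 2.90×10^5, ε/D = 0.00122, f = 0.02164, h_1 = f(L/D)V²/2g = 6.069 m
Pipe 2: V = 0.6506 m/s, Re = 1.94×10^5, ε/D = 1.21×10^-4, f = 0.01663, h_2 = f(L/D)V²/2g = 2.203 m
Series → Q common, losses add: H = Σh = 8.273 m

H ≈ 8.27 m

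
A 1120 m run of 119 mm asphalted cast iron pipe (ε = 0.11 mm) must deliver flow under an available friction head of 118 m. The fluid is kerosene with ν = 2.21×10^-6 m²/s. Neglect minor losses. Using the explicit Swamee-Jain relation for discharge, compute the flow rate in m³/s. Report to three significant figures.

Q ≈ 0.0382 m³/s

Swamee-Jain (Type II): Q = -0.965·√(gD⁵h_f/L)·ln[ε/(3.7D) + √(3.17ν²L/(gD³h_f))]
√(gD⁵h_f/L) = √(9.81·0.119⁵·118/1120) = 0.004966
ε/(3.7D) = 2.50×10^-4; √(3.17ν²L/(gD³h_f)) = 9.43×10^-5
Q = -0.965·0.004966·ln(3.441×10^-4) = 0.03822 m³/s
Check: V = 3.44 m/s, Re = 1.85×10^5, f = 0.02099, h_f = 119 m ≈ 118 m ✓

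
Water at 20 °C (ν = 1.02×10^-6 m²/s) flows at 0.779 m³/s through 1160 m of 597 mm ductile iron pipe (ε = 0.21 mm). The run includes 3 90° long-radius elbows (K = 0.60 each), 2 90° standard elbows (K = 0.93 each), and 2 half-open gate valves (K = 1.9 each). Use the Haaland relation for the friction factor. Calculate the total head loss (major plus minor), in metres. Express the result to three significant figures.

V = 4Q/(πD²) = 2.783 m/s; V²/2g = 0.3947 m
Re = 1.63×10^6, ε/D = 3.52×10^-4 → f = 0.01584 (Haaland)
Major: h_f = f(L/D)·V²/2g = 0.01584·1943·0.3947 = 12.15 m
Minor: ΣK = 7.46; h_m = ΣK·V²/2g = 2.945 m
Total H_L = 12.15 + 2.945 = 15.10 m

H_L ≈ 15.1 m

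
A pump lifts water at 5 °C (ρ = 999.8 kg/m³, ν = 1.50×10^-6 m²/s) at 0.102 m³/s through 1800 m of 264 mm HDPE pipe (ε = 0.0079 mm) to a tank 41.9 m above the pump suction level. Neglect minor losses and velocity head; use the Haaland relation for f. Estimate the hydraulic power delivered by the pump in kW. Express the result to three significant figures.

V = 4Q/(πD²) = 1.863 m/s; Re = 3.28×10^5; ε/D = 2.99×10^-5; f = 0.01438
h_f = f(L/D)V²/2g = 17.35 m
Total head H = z + h_f = 41.9 + 17.35 = 59.25 m
P_hyd = ρgQH = 999.8·9.81·0.102·59.25 = 59.27 kW

P_hyd ≈ 59.3 kW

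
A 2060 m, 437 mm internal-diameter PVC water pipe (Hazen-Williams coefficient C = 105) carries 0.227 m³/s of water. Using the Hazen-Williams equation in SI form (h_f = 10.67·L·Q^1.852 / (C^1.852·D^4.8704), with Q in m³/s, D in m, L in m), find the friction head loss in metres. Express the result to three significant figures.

h_f ≈ 14.4 m

h_f = 10.67·2060·0.227^1.852 / (105^1.852·0.437^4.8704) = 14.36 m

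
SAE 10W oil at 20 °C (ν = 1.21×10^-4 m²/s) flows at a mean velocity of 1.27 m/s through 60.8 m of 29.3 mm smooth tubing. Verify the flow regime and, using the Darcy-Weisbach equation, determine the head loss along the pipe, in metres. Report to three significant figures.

h_f ≈ 35.5 m

Re = VD/ν = 1.27·0.02930/1.21×10^-4 = 308 → laminar (Re < 2300)
f = 64/Re = 0.2081
h_f = f(L/D)V²/(2g) = 0.2081·(60.8/0.02930)·1.27²/(2·9.81) = 35.50 m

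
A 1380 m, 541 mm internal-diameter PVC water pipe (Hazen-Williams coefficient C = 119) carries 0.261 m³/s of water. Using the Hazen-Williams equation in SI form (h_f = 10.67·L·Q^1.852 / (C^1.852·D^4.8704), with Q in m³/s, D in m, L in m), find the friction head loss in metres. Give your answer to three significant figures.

h_f ≈ 3.49 m

h_f = 10.67·1380·0.261^1.852 / (119^1.852·0.541^4.8704) = 3.493 m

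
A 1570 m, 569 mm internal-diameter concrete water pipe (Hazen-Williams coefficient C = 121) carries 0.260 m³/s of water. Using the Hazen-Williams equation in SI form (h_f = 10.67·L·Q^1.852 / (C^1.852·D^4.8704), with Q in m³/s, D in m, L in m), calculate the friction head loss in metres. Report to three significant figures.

h_f ≈ 2.99 m

h_f = 10.67·1570·0.260^1.852 / (121^1.852·0.569^4.8704) = 2.992 m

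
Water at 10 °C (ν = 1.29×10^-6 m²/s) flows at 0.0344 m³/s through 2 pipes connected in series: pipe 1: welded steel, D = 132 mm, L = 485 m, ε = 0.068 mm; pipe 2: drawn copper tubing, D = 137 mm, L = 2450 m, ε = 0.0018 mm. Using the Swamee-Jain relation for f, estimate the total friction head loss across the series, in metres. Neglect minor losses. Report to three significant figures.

Pipe 1: V = 2.514 m/s, Re = 2.57×10^5, ε/D = 5.15×10^-4, f = 0.01862, h_1 = f(L/D)V²/2g = 22.04 m
Pipe 2: V = 2.334 m/s, Re = 2.48×10^5, ε/D = 1.31×10^-5, f = 0.01504, h_2 = f(L/D)V²/2g = 74.65 m
Series → Q common, losses add: H = Σh = 96.69 m

H ≈ 96.7 m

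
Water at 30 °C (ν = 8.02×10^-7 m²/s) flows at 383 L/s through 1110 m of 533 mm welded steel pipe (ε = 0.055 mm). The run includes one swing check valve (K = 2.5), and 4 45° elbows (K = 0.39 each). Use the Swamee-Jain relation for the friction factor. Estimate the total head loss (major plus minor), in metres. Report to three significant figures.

H_L ≈ 4.81 m

V = 4Q/(πD²) = 1.717 m/s; V²/2g = 0.1502 m
Re = 1.14×10^6, ε/D = 1.03×10^-4 → f = 0.01341 (Swamee-Jain)
Major: h_f = f(L/D)·V²/2g = 0.01341·2083·0.1502 = 4.195 m
Minor: ΣK = 4.06; h_m = ΣK·V²/2g = 0.6097 m
Total H_L = 4.195 + 0.6097 = 4.805 m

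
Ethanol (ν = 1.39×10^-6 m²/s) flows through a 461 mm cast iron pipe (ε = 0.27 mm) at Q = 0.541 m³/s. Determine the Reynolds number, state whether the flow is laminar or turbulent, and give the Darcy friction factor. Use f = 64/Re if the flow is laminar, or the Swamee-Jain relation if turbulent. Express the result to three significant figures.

Re ≈ 1.07×10^6; turbulent; f ≈ 0.0178

V = 4Q/(πD²) = 3.241 m/s
Re = VD/ν = 3.241·0.461/1.39×10^-6 = 1.07×10^6
Re > 4000 → turbulent; ε/D = 5.86×10^-4
Swamee-Jain: f = 0.01782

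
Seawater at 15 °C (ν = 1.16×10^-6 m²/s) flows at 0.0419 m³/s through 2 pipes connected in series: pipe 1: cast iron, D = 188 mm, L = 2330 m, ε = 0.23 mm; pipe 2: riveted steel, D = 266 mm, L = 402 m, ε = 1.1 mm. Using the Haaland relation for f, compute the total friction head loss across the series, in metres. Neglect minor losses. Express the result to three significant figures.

Pipe 1: V = 1.509 m/s, Re = 2.45×10^5, ε/D = 0.00122, f = 0.02158, h_1 = f(L/D)V²/2g = 31.05 m
Pipe 2: V = 0.7540 m/s, Re = 1.73×10^5, ε/D = 0.00414, f = 0.02931, h_2 = f(L/D)V²/2g = 1.284 m
Series → Q common, losses add: H = Σh = 32.34 m

H ≈ 32.3 m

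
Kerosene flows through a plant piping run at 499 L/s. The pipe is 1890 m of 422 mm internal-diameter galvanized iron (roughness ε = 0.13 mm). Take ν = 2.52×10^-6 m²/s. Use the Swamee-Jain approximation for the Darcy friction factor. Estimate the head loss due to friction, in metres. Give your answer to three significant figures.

V = 4Q/(πD²) = 4·0.499/(π·0.422²) = 3.568 m/s
Re = VD/ν = 3.568·0.422/2.52×10^-6 = 5.97×10^5 → turbulent
ε/D = 0.13/422 = 3.08×10^-4
Swamee-Jain: f = 0.01625
h_f = f(L/D)V²/(2g) = 0.01625·(1890/0.422)·3.568²/(2·9.81) = 47.21 m

h_f ≈ 47.2 m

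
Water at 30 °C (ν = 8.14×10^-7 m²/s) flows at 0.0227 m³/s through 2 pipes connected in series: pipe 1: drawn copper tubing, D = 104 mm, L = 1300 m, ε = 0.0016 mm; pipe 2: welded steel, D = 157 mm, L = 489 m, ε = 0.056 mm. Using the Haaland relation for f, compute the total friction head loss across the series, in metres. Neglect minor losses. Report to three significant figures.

Pipe 1: V = 2.672 m/s, Re = 3.41×10^5, ε/D = 1.54×10^-5, f = 0.01414, h_1 = f(L/D)V²/2g = 64.32 m
Pipe 2: V = 1.173 m/s, Re = 2.26×10^5, ε/D = 3.57×10^-4, f = 0.01763, h_2 = f(L/D)V²/2g = 3.847 m
Series → Q common, losses add: H = Σh = 68.17 m

H ≈ 68.2 m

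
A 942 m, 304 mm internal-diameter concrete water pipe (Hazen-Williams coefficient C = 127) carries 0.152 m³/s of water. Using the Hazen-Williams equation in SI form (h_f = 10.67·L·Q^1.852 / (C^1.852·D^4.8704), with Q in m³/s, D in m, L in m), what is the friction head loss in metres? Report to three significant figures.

h_f ≈ 12.9 m

h_f = 10.67·942·0.152^1.852 / (127^1.852·0.304^4.8704) = 12.86 m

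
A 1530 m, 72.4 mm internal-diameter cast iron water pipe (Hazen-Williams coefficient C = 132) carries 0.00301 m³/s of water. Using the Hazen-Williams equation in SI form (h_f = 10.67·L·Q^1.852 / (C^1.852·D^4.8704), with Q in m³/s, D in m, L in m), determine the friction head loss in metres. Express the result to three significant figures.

h_f ≈ 14.8 m

h_f = 10.67·1530·0.00301^1.852 / (132^1.852·0.0724^4.8704) = 14.77 m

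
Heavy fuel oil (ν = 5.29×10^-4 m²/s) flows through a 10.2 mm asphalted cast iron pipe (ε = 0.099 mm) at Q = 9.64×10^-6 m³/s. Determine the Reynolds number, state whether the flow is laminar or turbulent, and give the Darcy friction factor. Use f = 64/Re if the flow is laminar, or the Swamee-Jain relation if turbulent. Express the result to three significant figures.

Re ≈ 2.27; laminar; f = 64/Re ≈ 28.1

V = 4Q/(πD²) = 0.1180 m/s
Re = VD/ν = 0.1180·0.0102/5.29×10^-4 = 2.27
Re < 2300 → laminar → f = 64/Re = 28.14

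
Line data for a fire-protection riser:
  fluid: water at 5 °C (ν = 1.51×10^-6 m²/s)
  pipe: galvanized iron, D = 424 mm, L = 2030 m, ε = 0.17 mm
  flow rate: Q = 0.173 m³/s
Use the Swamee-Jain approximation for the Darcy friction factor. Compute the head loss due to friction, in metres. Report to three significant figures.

h_f ≈ 6.43 m

V = 4Q/(πD²) = 4·0.173/(π·0.424²) = 1.225 m/s
Re = VD/ν = 1.225·0.424/1.51×10^-6 = 3.44×10^5 → turbulent
ε/D = 0.17/424 = 4.01×10^-4
Swamee-Jain: f = 0.01755
h_f = f(L/D)V²/(2g) = 0.01755·(2030/0.424)·1.225²/(2·9.81) = 6.428 m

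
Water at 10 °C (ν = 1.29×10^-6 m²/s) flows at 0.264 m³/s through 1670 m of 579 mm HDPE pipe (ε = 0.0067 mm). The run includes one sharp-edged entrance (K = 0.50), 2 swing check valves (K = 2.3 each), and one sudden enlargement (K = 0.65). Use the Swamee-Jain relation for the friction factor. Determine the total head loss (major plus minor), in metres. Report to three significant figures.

V = 4Q/(πD²) = 1.003 m/s; V²/2g = 0.05124 m
Re = 4.50×10^5, ε/D = 1.16×10^-5 → f = 0.01351 (Swamee-Jain)
Major: h_f = f(L/D)·V²/2g = 0.01351·2884·0.05124 = 1.997 m
Minor: ΣK = 5.75; h_m = ΣK·V²/2g = 0.2946 m
Total H_L = 1.997 + 0.2946 = 2.292 m

H_L ≈ 2.29 m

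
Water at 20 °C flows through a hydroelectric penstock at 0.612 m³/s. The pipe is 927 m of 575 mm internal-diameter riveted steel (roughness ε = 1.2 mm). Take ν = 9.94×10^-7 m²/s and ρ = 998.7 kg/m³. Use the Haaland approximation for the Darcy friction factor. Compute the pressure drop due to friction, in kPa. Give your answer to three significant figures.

V = 4Q/(πD²) = 4·0.612/(π·0.575²) = 2.357 m/s
Re = VD/ν = 2.357·0.575/9.94×10^-7 = 1.36×10^6 → turbulent
ε/D = 1.2/575 = 0.00209
Haaland: f = 0.02385
h_f = f(L/D)V²/(2g) = 0.02385·(927/0.575)·2.357²/(2·9.81) = 10.89 m
Δp = ρg·h_f = 998.7·9.81·10.89 = 106.7 kPa

Δp ≈ 107 kPa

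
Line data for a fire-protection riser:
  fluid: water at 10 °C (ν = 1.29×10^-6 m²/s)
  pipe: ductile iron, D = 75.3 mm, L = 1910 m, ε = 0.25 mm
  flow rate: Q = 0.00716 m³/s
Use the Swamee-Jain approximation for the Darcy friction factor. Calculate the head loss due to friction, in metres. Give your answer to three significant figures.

h_f ≈ 95.2 m

V = 4Q/(πD²) = 4·0.00716/(π·0.0753²) = 1.608 m/s
Re = VD/ν = 1.608·0.0753/1.29×10^-6 = 9.39×10^4 → turbulent
ε/D = 0.25/75.3 = 0.00332
Swamee-Jain: f = 0.02848
h_f = f(L/D)V²/(2g) = 0.02848·(1910/0.0753)·1.608²/(2·9.81) = 95.18 m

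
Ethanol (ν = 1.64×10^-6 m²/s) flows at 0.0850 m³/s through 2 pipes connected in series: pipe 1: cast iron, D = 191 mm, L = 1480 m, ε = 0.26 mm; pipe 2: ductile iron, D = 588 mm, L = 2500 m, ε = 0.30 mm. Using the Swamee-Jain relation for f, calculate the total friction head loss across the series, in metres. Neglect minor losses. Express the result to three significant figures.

Pipe 1: V = 2.967 m/s, Re = 3.46×10^5, ε/D = 0.00136, f = 0.02202, h_1 = f(L/D)V²/2g = 76.55 m
Pipe 2: V = 0.3130 m/s, Re = 1.12×10^5, ε/D = 5.10×10^-4, f = 0.02017, h_2 = f(L/D)V²/2g = 0.4282 m
Series → Q common, losses add: H = Σh = 76.98 m

H ≈ 77.0 m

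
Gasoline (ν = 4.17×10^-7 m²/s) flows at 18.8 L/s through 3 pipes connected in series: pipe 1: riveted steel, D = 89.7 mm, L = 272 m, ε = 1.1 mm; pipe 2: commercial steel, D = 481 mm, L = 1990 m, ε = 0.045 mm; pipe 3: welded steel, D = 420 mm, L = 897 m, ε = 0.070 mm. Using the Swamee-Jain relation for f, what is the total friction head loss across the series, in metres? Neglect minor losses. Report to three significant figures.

Pipe 1: V = 2.975 m/s, Re = 6.40×10^5, ε/D = 0.0123, f = 0.04081, h_1 = f(L/D)V²/2g = 55.82 m
Pipe 2: V = 0.1035 m/s, Re = 1.19×10^5, ε/D = 9.36×10^-5, f = 0.01783, h_2 = f(L/D)V²/2g = 0.04025 m
Pipe 3: V = 0.1357 m/s, Re = 1.37×10^5, ε/D = 1.67×10^-4, f = 0.01788, h_3 = f(L/D)V²/2g = 0.03583 m
Series → Q common, losses add: H = Σh = 55.89 m

H ≈ 55.9 m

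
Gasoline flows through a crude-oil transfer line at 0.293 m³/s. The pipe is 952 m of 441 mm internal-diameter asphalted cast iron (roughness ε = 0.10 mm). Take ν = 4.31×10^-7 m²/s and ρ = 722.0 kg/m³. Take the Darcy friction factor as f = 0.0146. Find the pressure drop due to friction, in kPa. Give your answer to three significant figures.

Δp ≈ 41.9 kPa

V = 4Q/(πD²) = 4·0.293/(π·0.441²) = 1.918 m/s
h_f = f(L/D)V²/(2g) = 0.01460·(952/0.441)·1.918²/(2·9.81) = 5.911 m
Δp = ρg·h_f = 722.0·9.81·5.911 = 41.87 kPa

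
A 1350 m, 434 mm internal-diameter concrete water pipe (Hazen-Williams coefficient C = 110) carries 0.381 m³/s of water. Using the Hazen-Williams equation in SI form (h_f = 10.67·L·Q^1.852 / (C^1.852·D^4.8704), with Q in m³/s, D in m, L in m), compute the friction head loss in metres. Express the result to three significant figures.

h_f ≈ 23.3 m

h_f = 10.67·1350·0.381^1.852 / (110^1.852·0.434^4.8704) = 23.30 m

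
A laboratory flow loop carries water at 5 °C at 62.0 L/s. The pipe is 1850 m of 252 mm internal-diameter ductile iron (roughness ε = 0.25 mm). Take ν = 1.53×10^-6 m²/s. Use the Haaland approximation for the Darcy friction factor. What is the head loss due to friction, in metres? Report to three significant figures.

h_f ≈ 12.1 m

V = 4Q/(πD²) = 4·0.0620/(π·0.252²) = 1.243 m/s
Re = VD/ν = 1.243·0.252/1.53×10^-6 = 2.05×10^5 → turbulent
ε/D = 0.25/252 = 9.92×10^-4
Haaland: f = 0.02085
h_f = f(L/D)V²/(2g) = 0.02085·(1850/0.252)·1.243²/(2·9.81) = 12.06 m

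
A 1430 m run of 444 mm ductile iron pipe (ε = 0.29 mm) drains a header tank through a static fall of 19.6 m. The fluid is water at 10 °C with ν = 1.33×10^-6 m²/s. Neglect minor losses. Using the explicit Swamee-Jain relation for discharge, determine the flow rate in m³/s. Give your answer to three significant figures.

Swamee-Jain (Type II): Q = -0.965·√(gD⁵h_f/L)·ln[ε/(3.7D) + √(3.17ν²L/(gD³h_f))]
√(gD⁵h_f/L) = √(9.81·0.444⁵·19.6/1430) = 0.04817
ε/(3.7D) = 1.77×10^-4; √(3.17ν²L/(gD³h_f)) = 2.18×10^-5
Q = -0.965·0.04817·ln(1.984×10^-4) = 0.3963 m³/s
Check: V = 2.56 m/s, Re = 8.54×10^5, f = 0.01833, h_f = 19.7 m ≈ 19.6 m ✓

Q ≈ 0.396 m³/s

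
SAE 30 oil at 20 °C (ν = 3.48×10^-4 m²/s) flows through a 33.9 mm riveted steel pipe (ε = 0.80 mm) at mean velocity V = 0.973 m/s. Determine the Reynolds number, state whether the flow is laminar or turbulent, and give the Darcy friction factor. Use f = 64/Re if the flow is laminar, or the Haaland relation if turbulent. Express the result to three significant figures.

Re ≈ 94.8; laminar; f = 64/Re ≈ 0.675

Re = VD/ν = 0.9730·0.0339/3.48×10^-4 = 94.8
Re < 2300 → laminar → f = 64/Re = 0.6752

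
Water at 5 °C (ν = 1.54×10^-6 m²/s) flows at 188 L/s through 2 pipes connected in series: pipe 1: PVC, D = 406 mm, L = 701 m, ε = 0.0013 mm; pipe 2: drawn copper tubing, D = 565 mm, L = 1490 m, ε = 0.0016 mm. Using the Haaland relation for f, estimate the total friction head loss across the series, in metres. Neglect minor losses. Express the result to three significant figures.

Pipe 1: V = 1.452 m/s, Re = 3.83×10^5, ε/D = 3.20×10^-6, f = 0.01374, h_1 = f(L/D)V²/2g = 2.550 m
Pipe 2: V = 0.7498 m/s, Re = 2.75×10^5, ε/D = 2.83×10^-6, f = 0.01460, h_2 = f(L/D)V²/2g = 1.103 m
Series → Q common, losses add: H = Σh = 3.653 m

H ≈ 3.65 m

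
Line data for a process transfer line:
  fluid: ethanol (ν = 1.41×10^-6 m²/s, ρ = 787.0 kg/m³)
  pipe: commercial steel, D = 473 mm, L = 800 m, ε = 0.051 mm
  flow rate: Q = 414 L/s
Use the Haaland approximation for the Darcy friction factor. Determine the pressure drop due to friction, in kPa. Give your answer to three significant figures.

Δp ≈ 50.6 kPa

V = 4Q/(πD²) = 4·0.414/(π·0.473²) = 2.356 m/s
Re = VD/ν = 2.356·0.473/1.41×10^-6 = 7.90×10^5 → turbulent
ε/D = 0.051/473 = 1.08×10^-4
Haaland: f = 0.01371
h_f = f(L/D)V²/(2g) = 0.01371·(800/0.473)·2.356²/(2·9.81) = 6.558 m
Δp = ρg·h_f = 787.0·9.81·6.558 = 50.63 kPa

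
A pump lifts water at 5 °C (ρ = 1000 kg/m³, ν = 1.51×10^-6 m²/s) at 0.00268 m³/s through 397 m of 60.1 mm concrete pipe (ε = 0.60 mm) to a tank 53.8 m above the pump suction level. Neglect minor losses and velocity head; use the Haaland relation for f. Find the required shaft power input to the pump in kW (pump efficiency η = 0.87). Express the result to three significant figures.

V = 4Q/(πD²) = 0.9447 m/s; Re = 3.76×10^4; ε/D = 0.00998; f = 0.03942
h_f = f(L/D)V²/2g = 11.84 m
Total head H = z + h_f = 53.8 + 11.84 = 65.64 m
P_hyd = ρgQH = 1000·9.81·0.00268·65.64 = 1.726 kW
P_shaft = P_hyd/η = 1.726/0.87 = 1.984 kW

P_shaft ≈ 1.98 kW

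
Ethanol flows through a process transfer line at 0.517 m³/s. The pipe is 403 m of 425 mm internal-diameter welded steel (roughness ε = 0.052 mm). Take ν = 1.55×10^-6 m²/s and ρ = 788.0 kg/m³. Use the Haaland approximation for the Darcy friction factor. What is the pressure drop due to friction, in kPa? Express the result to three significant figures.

Δp ≈ 67.7 kPa

V = 4Q/(πD²) = 4·0.517/(π·0.425²) = 3.644 m/s
Re = VD/ν = 3.644·0.425/1.55×10^-6 = 9.99×10^5 → turbulent
ε/D = 0.052/425 = 1.22×10^-4
Haaland: f = 0.01364
h_f = f(L/D)V²/(2g) = 0.01364·(403/0.425)·3.644²/(2·9.81) = 8.758 m
Δp = ρg·h_f = 788.0·9.81·8.758 = 67.70 kPa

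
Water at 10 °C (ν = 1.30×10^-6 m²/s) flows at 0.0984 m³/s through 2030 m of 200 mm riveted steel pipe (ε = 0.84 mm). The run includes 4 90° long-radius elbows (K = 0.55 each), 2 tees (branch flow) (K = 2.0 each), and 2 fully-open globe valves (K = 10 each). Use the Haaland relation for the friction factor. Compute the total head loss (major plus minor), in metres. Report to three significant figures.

V = 4Q/(πD²) = 3.132 m/s; V²/2g = 0.5000 m
Re = 4.82×10^5, ε/D = 0.00420 → f = 0.02909 (Haaland)
Major: h_f = f(L/D)·V²/2g = 0.02909·10150·0.5000 = 147.6 m
Minor: ΣK = 26.2; h_m = ΣK·V²/2g = 13.10 m
Total H_L = 147.6 + 13.10 = 160.7 m

H_L ≈ 161 m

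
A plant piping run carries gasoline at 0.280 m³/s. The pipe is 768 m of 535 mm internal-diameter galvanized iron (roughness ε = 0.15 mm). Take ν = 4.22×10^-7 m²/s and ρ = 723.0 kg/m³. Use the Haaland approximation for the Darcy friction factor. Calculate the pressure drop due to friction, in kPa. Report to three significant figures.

Δp ≈ 12.2 kPa

V = 4Q/(πD²) = 4·0.280/(π·0.535²) = 1.246 m/s
Re = VD/ν = 1.246·0.535/4.22×10^-7 = 1.58×10^6 → turbulent
ε/D = 0.15/535 = 2.80×10^-4
Haaland: f = 0.01519
h_f = f(L/D)V²/(2g) = 0.01519·(768/0.535)·1.246²/(2·9.81) = 1.724 m
Δp = ρg·h_f = 723.0·9.81·1.724 = 12.23 kPa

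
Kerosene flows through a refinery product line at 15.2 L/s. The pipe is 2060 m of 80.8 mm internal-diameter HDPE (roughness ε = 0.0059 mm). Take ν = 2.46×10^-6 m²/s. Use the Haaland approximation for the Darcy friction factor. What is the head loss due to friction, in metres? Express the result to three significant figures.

h_f ≈ 208 m

V = 4Q/(πD²) = 4·0.0152/(π·0.0808²) = 2.964 m/s
Re = VD/ν = 2.964·0.0808/2.46×10^-6 = 9.74×10^4 → turbulent
ε/D = 0.0059/80.8 = 7.30×10^-5
Haaland: f = 0.01823
h_f = f(L/D)V²/(2g) = 0.01823·(2060/0.0808)·2.964²/(2·9.81) = 208.2 m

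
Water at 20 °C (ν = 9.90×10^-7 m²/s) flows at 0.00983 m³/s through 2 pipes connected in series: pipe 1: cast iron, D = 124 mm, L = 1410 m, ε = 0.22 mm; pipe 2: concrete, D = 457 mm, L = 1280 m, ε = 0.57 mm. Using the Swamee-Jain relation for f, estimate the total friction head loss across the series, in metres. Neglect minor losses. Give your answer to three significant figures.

H ≈ 9.50 m

Pipe 1: V = 0.8140 m/s, Re = 1.02×10^5, ε/D = 0.00177, f = 0.02469, h_1 = f(L/D)V²/2g = 9.482 m
Pipe 2: V = 0.05993 m/s, Re = 2.77×10^4, ε/D = 0.00125, f = 0.02707, h_2 = f(L/D)V²/2g = 0.01388 m
Series → Q common, losses add: H = Σh = 9.496 m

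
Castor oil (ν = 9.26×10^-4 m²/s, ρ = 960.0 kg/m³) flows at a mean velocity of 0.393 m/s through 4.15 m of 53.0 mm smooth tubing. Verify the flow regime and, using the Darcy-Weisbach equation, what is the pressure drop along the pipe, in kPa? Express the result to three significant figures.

Re = VD/ν = 0.393·0.05300/9.26×10^-4 = 22.5 → laminar (Re < 2300)
f = 64/Re = 2.845
h_f = f(L/D)V²/(2g) = 2.845·(4.15/0.05300)·0.393²/(2·9.81) = 1.754 m
Δp = ρg·h_f = 960.0·9.81·1.754 = 16.52 kPa

Δp ≈ 16.5 kPa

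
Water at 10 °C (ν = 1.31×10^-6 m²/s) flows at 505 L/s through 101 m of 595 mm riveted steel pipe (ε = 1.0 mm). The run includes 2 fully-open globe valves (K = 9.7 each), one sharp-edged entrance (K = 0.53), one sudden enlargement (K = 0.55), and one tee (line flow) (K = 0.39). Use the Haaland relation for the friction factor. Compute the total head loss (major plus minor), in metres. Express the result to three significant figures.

H_L ≈ 4.15 m

V = 4Q/(πD²) = 1.816 m/s; V²/2g = 0.1681 m
Re = 8.25×10^5, ε/D = 0.00168 → f = 0.02264 (Haaland)
Major: h_f = f(L/D)·V²/2g = 0.02264·169.7·0.1681 = 0.6462 m
Minor: ΣK = 20.9; h_m = ΣK·V²/2g = 3.509 m
Total H_L = 0.6462 + 3.509 = 4.155 m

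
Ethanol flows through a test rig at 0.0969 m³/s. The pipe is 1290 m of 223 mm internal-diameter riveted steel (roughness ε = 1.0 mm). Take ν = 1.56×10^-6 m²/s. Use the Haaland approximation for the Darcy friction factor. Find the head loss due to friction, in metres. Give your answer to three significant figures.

h_f ≈ 53.9 m

V = 4Q/(πD²) = 4·0.0969/(π·0.223²) = 2.481 m/s
Re = VD/ν = 2.481·0.223/1.56×10^-6 = 3.55×10^5 → turbulent
ε/D = 1.0/223 = 0.00448
Haaland: f = 0.02971
h_f = f(L/D)V²/(2g) = 0.02971·(1290/0.223)·2.481²/(2·9.81) = 53.92 m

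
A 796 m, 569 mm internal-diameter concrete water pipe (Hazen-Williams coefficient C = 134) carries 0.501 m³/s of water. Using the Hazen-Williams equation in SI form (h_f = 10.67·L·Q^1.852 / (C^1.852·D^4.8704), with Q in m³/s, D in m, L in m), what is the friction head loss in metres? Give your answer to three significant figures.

h_f ≈ 4.23 m

h_f = 10.67·796·0.501^1.852 / (134^1.852·0.569^4.8704) = 4.231 m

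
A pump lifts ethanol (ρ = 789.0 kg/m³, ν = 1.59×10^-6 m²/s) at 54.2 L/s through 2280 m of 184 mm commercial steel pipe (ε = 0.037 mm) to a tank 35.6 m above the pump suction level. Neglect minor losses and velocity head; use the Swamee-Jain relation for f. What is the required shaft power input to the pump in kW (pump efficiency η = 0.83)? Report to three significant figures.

V = 4Q/(πD²) = 2.038 m/s; Re = 2.36×10^5; ε/D = 2.01×10^-4; f = 0.01678
h_f = f(L/D)V²/2g = 44.04 m
Total head H = z + h_f = 35.6 + 44.04 = 79.64 m
P_hyd = ρgQH = 789.0·9.81·0.0542·79.64 = 33.41 kW
P_shaft = P_hyd/η = 33.41/0.83 = 40.25 kW

P_shaft ≈ 40.3 kW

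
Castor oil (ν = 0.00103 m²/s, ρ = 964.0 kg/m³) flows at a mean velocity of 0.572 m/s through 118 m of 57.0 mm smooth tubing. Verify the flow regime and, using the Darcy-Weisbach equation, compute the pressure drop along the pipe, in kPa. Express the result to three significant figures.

Re = VD/ν = 0.572·0.05700/0.00103 = 31.7 → laminar (Re < 2300)
f = 64/Re = 2.022
h_f = f(L/D)V²/(2g) = 2.022·(118/0.05700)·0.572²/(2·9.81) = 69.80 m
Δp = ρg·h_f = 964.0·9.81·69.80 = 660.1 kPa

Δp ≈ 660 kPa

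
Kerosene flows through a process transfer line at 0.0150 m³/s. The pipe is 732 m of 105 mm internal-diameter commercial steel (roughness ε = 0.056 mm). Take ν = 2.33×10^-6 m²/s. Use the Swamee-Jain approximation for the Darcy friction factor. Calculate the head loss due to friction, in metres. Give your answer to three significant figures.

h_f ≈ 22.6 m

V = 4Q/(πD²) = 4·0.0150/(π·0.105²) = 1.732 m/s
Re = VD/ν = 1.732·0.105/2.33×10^-6 = 7.81×10^4 → turbulent
ε/D = 0.056/105 = 5.33×10^-4
Swamee-Jain: f = 0.02124
h_f = f(L/D)V²/(2g) = 0.02124·(732/0.105)·1.732²/(2·9.81) = 22.65 m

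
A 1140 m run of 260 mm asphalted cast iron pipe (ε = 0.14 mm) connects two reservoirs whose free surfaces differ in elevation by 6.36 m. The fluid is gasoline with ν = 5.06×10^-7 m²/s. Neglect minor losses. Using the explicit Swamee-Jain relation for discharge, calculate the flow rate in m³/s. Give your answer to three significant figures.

Q ≈ 0.0673 m³/s

Swamee-Jain (Type II): Q = -0.965·√(gD⁵h_f/L)·ln[ε/(3.7D) + √(3.17ν²L/(gD³h_f))]
√(gD⁵h_f/L) = √(9.81·0.260⁵·6.36/1140) = 0.008064
ε/(3.7D) = 1.46×10^-4; √(3.17ν²L/(gD³h_f)) = 2.90×10^-5
Q = -0.965·0.008064·ln(1.746×10^-4) = 0.06734 m³/s
Check: V = 1.27 m/s, Re = 6.52×10^5, f = 0.01781, h_f = 6.40 m ≈ 6.36 m ✓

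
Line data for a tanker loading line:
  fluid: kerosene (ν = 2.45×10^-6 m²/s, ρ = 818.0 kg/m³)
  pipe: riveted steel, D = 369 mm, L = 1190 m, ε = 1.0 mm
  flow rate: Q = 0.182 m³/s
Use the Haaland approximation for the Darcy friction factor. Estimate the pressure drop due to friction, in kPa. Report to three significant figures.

Δp ≈ 99.3 kPa

V = 4Q/(πD²) = 4·0.182/(π·0.369²) = 1.702 m/s
Re = VD/ν = 1.702·0.369/2.45×10^-6 = 2.56×10^5 → turbulent
ε/D = 1.0/369 = 0.00271
Haaland: f = 0.02599
h_f = f(L/D)V²/(2g) = 0.02599·(1190/0.369)·1.702²/(2·9.81) = 12.37 m
Δp = ρg·h_f = 818.0·9.81·12.37 = 99.29 kPa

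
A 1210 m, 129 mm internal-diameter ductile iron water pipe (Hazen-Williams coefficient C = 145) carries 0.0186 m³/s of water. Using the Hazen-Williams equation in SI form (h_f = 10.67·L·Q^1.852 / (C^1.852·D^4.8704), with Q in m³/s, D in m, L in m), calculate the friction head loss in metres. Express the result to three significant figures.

h_f = 10.67·1210·0.0186^1.852 / (145^1.852·0.129^4.8704) = 17.18 m

h_f ≈ 17.2 m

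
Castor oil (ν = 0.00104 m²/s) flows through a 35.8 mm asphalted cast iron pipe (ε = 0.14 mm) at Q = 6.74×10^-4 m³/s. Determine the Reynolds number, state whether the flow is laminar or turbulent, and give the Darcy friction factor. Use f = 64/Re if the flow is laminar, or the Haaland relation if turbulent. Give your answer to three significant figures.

V = 4Q/(πD²) = 0.6696 m/s
Re = VD/ν = 0.6696·0.0358/0.00104 = 23.0
Re < 2300 → laminar → f = 64/Re = 2.777

Re ≈ 23.0; laminar; f = 64/Re ≈ 2.78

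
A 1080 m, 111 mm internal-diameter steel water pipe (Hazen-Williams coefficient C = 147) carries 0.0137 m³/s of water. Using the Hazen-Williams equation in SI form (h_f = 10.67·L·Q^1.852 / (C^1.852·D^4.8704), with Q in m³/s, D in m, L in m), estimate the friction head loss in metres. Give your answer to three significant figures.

h_f = 10.67·1080·0.0137^1.852 / (147^1.852·0.111^4.8704) = 17.64 m

h_f ≈ 17.6 m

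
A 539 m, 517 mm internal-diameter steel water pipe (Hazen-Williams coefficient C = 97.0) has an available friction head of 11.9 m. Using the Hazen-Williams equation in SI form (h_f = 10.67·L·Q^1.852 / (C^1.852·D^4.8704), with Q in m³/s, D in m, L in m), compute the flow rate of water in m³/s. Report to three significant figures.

Q ≈ 0.608 m³/s

Rearranging: Q = [h_f·C^1.852·D^4.8704 / (10.67·L)]^(1/1.852)
Q = [11.9·97.0^1.852·0.517^4.8704 / (10.67·539)]^0.540 = 0.6081 m³/s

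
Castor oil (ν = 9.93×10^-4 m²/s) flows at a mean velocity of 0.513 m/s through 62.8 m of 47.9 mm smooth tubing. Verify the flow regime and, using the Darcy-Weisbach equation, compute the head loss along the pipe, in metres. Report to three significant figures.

Re = VD/ν = 0.513·0.04790/9.93×10^-4 = 24.7 → laminar (Re < 2300)
f = 64/Re = 2.586
h_f = f(L/D)V²/(2g) = 2.586·(62.8/0.04790)·0.513²/(2·9.81) = 45.48 m

h_f ≈ 45.5 m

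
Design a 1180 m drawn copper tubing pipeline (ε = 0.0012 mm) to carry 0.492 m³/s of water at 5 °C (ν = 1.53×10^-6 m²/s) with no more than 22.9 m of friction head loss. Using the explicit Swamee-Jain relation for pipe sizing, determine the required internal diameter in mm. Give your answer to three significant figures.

D ≈ 418 mm

Swamee-Jain (Type III): D = 0.66·[ε^1.25·(LQ²/(gh_f))^4.75 + ν·Q^9.4·(L/(gh_f))^5.2]^0.04
LQ²/(gh_f) = 1.271; L/(gh_f) = 5.253
Term 1 = ε^1.25·(…)^4.75 = 1.24×10^-7; Term 2 = ν·Q^9.4·(…)^5.2 = 1.08×10^-5
D = 0.66·(1.24×10^-7 + 1.08×10^-5)^0.04 = 0.4180 m = 418 mm
Check: V = 3.59 m/s, Re = 9.80×10^5, f = 0.01172, h_f = 21.7 m ≈ 22.9 m ✓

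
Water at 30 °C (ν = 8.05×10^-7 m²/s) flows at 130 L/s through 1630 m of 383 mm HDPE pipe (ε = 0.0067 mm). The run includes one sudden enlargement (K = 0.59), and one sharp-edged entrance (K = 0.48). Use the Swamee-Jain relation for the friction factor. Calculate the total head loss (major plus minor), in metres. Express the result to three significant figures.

H_L ≈ 3.72 m

V = 4Q/(πD²) = 1.128 m/s; V²/2g = 0.06490 m
Re = 5.37×10^5, ε/D = 1.75×10^-5 → f = 0.01322 (Swamee-Jain)
Major: h_f = f(L/D)·V²/2g = 0.01322·4256·0.06490 = 3.650 m
Minor: ΣK = 1.07; h_m = ΣK·V²/2g = 0.06944 m
Total H_L = 3.650 + 0.06944 = 3.719 m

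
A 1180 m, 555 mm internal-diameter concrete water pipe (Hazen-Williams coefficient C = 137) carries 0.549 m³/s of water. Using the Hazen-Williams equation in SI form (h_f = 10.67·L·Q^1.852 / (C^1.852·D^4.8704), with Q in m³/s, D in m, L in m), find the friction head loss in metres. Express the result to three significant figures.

h_f = 10.67·1180·0.549^1.852 / (137^1.852·0.555^4.8704) = 8.052 m

h_f ≈ 8.05 m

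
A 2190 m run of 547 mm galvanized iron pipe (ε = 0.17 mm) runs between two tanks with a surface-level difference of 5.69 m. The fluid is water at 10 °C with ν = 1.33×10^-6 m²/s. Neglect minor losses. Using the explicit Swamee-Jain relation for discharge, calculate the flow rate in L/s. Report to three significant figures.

Swamee-Jain (Type II): Q = -0.965·√(gD⁵h_f/L)·ln[ε/(3.7D) + √(3.17ν²L/(gD³h_f))]
√(gD⁵h_f/L) = √(9.81·0.547⁵·5.69/2190) = 0.03533
ε/(3.7D) = 8.40×10^-5; √(3.17ν²L/(gD³h_f)) = 3.67×10^-5
Q = -0.965·0.03533·ln(1.207×10^-4) = 0.3076 m³/s
Check: V = 1.31 m/s, Re = 5.38×10^5, f = 0.01638, h_f = 5.73 m ≈ 5.69 m ✓

Q ≈ 308 L/s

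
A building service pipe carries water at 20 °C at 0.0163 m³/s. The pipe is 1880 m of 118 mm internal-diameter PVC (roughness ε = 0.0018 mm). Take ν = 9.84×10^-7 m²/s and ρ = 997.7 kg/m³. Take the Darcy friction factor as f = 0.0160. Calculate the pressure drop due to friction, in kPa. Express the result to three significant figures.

V = 4Q/(πD²) = 4·0.0163/(π·0.118²) = 1.491 m/s
h_f = f(L/D)V²/(2g) = 0.01600·(1880/0.118)·1.491²/(2·9.81) = 28.86 m
Δp = ρg·h_f = 997.7·9.81·28.86 = 282.5 kPa

Δp ≈ 283 kPa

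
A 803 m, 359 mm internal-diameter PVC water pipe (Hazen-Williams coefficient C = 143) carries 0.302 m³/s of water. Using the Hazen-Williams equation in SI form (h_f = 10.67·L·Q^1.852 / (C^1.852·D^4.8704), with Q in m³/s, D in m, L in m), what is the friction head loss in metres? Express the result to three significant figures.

h_f ≈ 14.0 m

h_f = 10.67·803·0.302^1.852 / (143^1.852·0.359^4.8704) = 13.96 m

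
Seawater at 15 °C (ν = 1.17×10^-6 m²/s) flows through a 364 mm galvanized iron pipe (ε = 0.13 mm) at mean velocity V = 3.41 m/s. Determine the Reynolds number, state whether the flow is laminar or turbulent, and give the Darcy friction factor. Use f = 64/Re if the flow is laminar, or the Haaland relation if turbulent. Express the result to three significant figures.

Re = VD/ν = 3.410·0.364/1.17×10^-6 = 1.06×10^6
Re > 4000 → turbulent; ε/D = 3.57×10^-4
Haaland: f = 0.01607

Re ≈ 1.06×10^6; turbulent; f ≈ 0.0161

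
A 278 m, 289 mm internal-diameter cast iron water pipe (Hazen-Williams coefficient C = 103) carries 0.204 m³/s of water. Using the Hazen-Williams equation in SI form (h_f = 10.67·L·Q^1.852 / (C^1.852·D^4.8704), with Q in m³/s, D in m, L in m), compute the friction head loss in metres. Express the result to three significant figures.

h_f ≈ 12.3 m

h_f = 10.67·278·0.204^1.852 / (103^1.852·0.289^4.8704) = 12.35 m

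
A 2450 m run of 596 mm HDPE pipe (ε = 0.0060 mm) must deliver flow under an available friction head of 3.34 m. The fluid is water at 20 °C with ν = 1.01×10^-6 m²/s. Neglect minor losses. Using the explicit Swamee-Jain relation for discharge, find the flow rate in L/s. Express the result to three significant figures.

Q ≈ 313 L/s

Swamee-Jain (Type II): Q = -0.965·√(gD⁵h_f/L)·ln[ε/(3.7D) + √(3.17ν²L/(gD³h_f))]
√(gD⁵h_f/L) = √(9.81·0.596⁵·3.34/2450) = 0.03171
ε/(3.7D) = 2.72×10^-6; √(3.17ν²L/(gD³h_f)) = 3.38×10^-5
Q = -0.965·0.03171·ln(3.652×10^-5) = 0.3127 m³/s
Check: V = 1.12 m/s, Re = 6.61×10^5, f = 0.01265, h_f = 3.33 m ≈ 3.34 m ✓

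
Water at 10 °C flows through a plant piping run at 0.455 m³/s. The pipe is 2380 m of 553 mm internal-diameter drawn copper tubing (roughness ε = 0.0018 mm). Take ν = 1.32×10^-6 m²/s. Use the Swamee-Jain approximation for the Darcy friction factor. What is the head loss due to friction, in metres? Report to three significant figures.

V = 4Q/(πD²) = 4·0.455/(π·0.553²) = 1.894 m/s
Re = VD/ν = 1.894·0.553/1.32×10^-6 = 7.94×10^5 → turbulent
ε/D = 0.0018/553 = 3.25×10^-6
Swamee-Jain: f = 0.01214
h_f = f(L/D)V²/(2g) = 0.01214·(2380/0.553)·1.894²/(2·9.81) = 9.559 m

h_f ≈ 9.56 m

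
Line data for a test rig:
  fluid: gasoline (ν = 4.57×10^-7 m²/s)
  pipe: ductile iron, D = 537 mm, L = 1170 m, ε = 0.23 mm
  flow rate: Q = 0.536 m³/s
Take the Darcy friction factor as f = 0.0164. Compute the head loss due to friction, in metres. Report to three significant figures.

h_f ≈ 10.2 m

V = 4Q/(πD²) = 4·0.536/(π·0.537²) = 2.367 m/s
h_f = f(L/D)V²/(2g) = 0.01640·(1170/0.537)·2.367²/(2·9.81) = 10.20 m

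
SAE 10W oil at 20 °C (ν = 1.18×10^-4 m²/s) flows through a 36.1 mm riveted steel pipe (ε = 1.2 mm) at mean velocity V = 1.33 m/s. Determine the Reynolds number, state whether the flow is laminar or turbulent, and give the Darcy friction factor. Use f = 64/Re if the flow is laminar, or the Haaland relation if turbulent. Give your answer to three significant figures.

Re = VD/ν = 1.330·0.0361/1.18×10^-4 = 407
Re < 2300 → laminar → f = 64/Re = 0.1573

Re ≈ 407; laminar; f = 64/Re ≈ 0.157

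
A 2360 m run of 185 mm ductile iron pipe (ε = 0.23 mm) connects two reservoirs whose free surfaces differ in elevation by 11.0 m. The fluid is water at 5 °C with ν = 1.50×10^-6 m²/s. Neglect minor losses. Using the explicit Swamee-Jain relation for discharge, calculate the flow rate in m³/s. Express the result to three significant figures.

Q ≈ 0.0231 m³/s

Swamee-Jain (Type II): Q = -0.965·√(gD⁵h_f/L)·ln[ε/(3.7D) + √(3.17ν²L/(gD³h_f))]
√(gD⁵h_f/L) = √(9.81·0.185⁵·11.0/2360) = 0.003148
ε/(3.7D) = 3.36×10^-4; √(3.17ν²L/(gD³h_f)) = 1.57×10^-4
Q = -0.965·0.003148·ln(4.930×10^-4) = 0.02313 m³/s
Check: V = 0.861 m/s, Re = 1.06×10^5, f = 0.02304, h_f = 11.1 m ≈ 11.0 m ✓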